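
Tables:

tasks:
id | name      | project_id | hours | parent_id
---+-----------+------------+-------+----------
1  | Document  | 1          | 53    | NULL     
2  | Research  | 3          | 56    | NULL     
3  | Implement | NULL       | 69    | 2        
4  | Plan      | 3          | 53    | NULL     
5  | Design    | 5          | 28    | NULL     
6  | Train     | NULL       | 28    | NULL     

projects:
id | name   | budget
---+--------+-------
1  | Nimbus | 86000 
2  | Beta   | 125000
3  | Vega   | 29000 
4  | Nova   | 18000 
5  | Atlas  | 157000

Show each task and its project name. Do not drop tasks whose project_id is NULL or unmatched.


LEFT JOIN keeps every row from tasks (the left table); where project_id has no match in projects, the project columns become NULL. Walk through each task:
  - task 1 (Document): project_id=1 -> matches Nimbus
  - task 2 (Research): project_id=3 -> matches Vega
  - task 3 (Implement): project_id=NULL, no match -> kept with NULL
  - task 4 (Plan): project_id=3 -> matches Vega
  - task 5 (Design): project_id=5 -> matches Atlas
  - task 6 (Train): project_id=NULL, no match -> kept with NULL
All 6 rows appear; 2 have NULL project.

SQL:
SELECT a.name, b.name AS project
FROM tasks a
LEFT JOIN projects b ON a.project_id = b.id

Result:
name      | project
----------+--------
Document  | Nimbus 
Research  | Vega   
Implement | NULL   
Plan      | Vega   
Design    | Atlas  
Train     | NULL   


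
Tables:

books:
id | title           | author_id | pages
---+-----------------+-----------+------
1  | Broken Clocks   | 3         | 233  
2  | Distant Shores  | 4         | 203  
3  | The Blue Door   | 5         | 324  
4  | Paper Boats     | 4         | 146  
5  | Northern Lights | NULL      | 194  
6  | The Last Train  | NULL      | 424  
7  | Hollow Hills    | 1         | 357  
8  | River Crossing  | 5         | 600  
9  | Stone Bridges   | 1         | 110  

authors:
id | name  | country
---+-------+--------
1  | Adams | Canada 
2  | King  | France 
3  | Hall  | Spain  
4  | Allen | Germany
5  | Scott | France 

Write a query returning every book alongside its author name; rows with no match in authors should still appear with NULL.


LEFT JOIN keeps every row from books (the left table); where author_id has no match in authors, the author columns become NULL. Walk through each book:
  - book 1 (Broken Clocks): author_id=3 -> matches Hall
  - book 2 (Distant Shores): author_id=4 -> matches Allen
  - book 3 (The Blue Door): author_id=5 -> matches Scott
  - book 4 (Paper Boats): author_id=4 -> matches Allen
  - book 5 (Northern Lights): author_id=NULL, no match -> kept with NULL
  - book 6 (The Last Train): author_id=NULL, no match -> kept with NULL
  - book 7 (Hollow Hills): author_id=1 -> matches Adams
  - book 8 (River Crossing): author_id=5 -> matches Scott
  - book 9 (Stone Bridges): author_id=1 -> matches Adams
All 9 rows appear; 2 have NULL author.

SQL:
SELECT a.title, b.name AS author
FROM books a
LEFT JOIN authors b ON a.author_id = b.id

Result:
title           | author
----------------+-------
Broken Clocks   | Hall  
Distant Shores  | Allen 
The Blue Door   | Scott 
Paper Boats     | Allen 
Northern Lights | NULL  
The Last Train  | NULL  
Hollow Hills    | Adams 
River Crossing  | Scott 
Stone Bridges   | Adams 


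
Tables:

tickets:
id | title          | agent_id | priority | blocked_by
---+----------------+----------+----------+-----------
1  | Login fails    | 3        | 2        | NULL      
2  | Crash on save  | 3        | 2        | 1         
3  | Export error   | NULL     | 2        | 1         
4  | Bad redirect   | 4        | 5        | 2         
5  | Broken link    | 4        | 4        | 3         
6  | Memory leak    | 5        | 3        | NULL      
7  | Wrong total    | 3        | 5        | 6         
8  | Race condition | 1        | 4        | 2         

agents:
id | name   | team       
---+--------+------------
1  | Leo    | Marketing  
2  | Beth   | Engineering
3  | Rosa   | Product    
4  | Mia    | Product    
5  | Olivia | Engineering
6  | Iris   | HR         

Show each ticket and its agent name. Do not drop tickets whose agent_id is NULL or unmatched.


LEFT JOIN keeps every row from tickets (the left table); where agent_id has no match in agents, the agent columns become NULL. Walk through each ticket:
  - ticket 1 (Login fails): agent_id=3 -> matches Rosa
  - ticket 2 (Crash on save): agent_id=3 -> matches Rosa
  - ticket 3 (Export error): agent_id=NULL, no match -> kept with NULL
  - ticket 4 (Bad redirect): agent_id=4 -> matches Mia
  - ticket 5 (Broken link): agent_id=4 -> matches Mia
  - ticket 6 (Memory leak): agent_id=5 -> matches Olivia
  - ticket 7 (Wrong total): agent_id=3 -> matches Rosa
  - ticket 8 (Race condition): agent_id=1 -> matches Leo
All 8 rows appear; 1 has NULL agent.

SQL:
SELECT a.title, b.name AS agent
FROM tickets a
LEFT JOIN agents b ON a.agent_id = b.id

Result:
title          | agent 
---------------+-------
Login fails    | Rosa  
Crash on save  | Rosa  
Export error   | NULL  
Bad redirect   | Mia   
Broken link    | Mia   
Memory leak    | Olivia
Wrong total    | Rosa  
Race condition | Leo   


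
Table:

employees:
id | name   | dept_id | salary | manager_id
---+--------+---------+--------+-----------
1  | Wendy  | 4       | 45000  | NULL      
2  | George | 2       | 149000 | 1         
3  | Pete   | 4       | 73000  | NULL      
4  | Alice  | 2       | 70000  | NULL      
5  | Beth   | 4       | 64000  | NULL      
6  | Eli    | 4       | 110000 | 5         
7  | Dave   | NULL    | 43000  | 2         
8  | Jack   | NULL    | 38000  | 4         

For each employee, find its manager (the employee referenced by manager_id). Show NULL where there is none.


This is a self-join: employees is joined to a second copy of itself, matching each row's manager_id to another row's id. Use LEFT JOIN so rows with manager_id=NULL are kept.
  - employee 1 (Wendy): manager_id=NULL -> NULL
  - employee 2 (George): manager_id=1 -> Wendy
  - employee 3 (Pete): manager_id=NULL -> NULL
  - employee 4 (Alice): manager_id=NULL -> NULL
  - employee 5 (Beth): manager_id=NULL -> NULL
  - employee 6 (Eli): manager_id=5 -> Beth
  - employee 7 (Dave): manager_id=2 -> George
  - employee 8 (Jack): manager_id=4 -> Alice

SQL:
SELECT a.name AS item, b.name AS manager
FROM employees a
LEFT JOIN employees b ON a.manager_id = b.id

Result:
item   | manager
-------+--------
Wendy  | NULL   
George | Wendy  
Pete   | NULL   
Alice  | NULL   
Beth   | NULL   
Eli    | Beth   
Dave   | George 
Jack   | Alice  


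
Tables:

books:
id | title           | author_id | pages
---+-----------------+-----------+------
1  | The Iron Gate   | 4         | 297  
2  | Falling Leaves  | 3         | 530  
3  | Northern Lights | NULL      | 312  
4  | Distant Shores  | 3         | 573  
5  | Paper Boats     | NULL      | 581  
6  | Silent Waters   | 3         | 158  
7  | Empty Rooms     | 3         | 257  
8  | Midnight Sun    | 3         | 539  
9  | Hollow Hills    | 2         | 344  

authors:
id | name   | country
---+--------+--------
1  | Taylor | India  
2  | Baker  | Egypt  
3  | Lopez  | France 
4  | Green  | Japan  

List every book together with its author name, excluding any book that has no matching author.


INNER JOIN keeps only books rows whose author_id matches an id in authors. Walk through each book:
  - book 1 (The Iron Gate): author_id=4 -> matches Green
  - book 2 (Falling Leaves): author_id=3 -> matches Lopez
  - book 3 (Northern Lights): author_id=NULL, no match -> dropped
  - book 4 (Distant Shores): author_id=3 -> matches Lopez
  - book 5 (Paper Boats): author_id=NULL, no match -> dropped
  - book 6 (Silent Waters): author_id=3 -> matches Lopez
  - book 7 (Empty Rooms): author_id=3 -> matches Lopez
  - book 8 (Midnight Sun): author_id=3 -> matches Lopez
  - book 9 (Hollow Hills): author_id=2 -> matches Baker
So 2 of 9 rows are dropped.

SQL:
SELECT a.title, b.name AS author
FROM books a
INNER JOIN authors b ON a.author_id = b.id

Result:
title          | author
---------------+-------
The Iron Gate  | Green 
Falling Leaves | Lopez 
Distant Shores | Lopez 
Silent Waters  | Lopez 
Empty Rooms    | Lopez 
Midnight Sun   | Lopez 
Hollow Hills   | Baker 


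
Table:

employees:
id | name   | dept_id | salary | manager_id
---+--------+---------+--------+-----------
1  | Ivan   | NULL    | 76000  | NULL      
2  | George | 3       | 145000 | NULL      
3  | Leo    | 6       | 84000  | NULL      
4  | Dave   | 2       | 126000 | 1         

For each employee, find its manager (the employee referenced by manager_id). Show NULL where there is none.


This is a self-join: employees is joined to a second copy of itself, matching each row's manager_id to another row's id. Use LEFT JOIN so rows with manager_id=NULL are kept.
  - employee 1 (Ivan): manager_id=NULL -> NULL
  - employee 2 (George): manager_id=NULL -> NULL
  - employee 3 (Leo): manager_id=NULL -> NULL
  - employee 4 (Dave): manager_id=1 -> Ivan

SQL:
SELECT a.name AS item, b.name AS manager
FROM employees a
LEFT JOIN employees b ON a.manager_id = b.id

Result:
item   | manager
-------+--------
Ivan   | NULL   
George | NULL   
Leo    | NULL   
Dave   | Ivan   


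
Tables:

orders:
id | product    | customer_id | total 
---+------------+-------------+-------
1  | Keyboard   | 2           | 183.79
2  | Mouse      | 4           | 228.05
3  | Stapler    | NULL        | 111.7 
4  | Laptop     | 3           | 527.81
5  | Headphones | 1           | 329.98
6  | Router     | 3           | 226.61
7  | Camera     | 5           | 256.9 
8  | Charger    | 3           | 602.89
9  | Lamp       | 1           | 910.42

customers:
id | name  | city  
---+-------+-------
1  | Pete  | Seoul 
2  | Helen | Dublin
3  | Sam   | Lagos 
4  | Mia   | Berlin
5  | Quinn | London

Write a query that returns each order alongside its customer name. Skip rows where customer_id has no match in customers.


INNER JOIN keeps only orders rows whose customer_id matches an id in customers. Walk through each order:
  - order 1 (Keyboard): customer_id=2 -> matches Helen
  - order 2 (Mouse): customer_id=4 -> matches Mia
  - order 3 (Stapler): customer_id=NULL, no match -> dropped
  - order 4 (Laptop): customer_id=3 -> matches Sam
  - order 5 (Headphones): customer_id=1 -> matches Pete
  - order 6 (Router): customer_id=3 -> matches Sam
  - order 7 (Camera): customer_id=5 -> matches Quinn
  - order 8 (Charger): customer_id=3 -> matches Sam
  - order 9 (Lamp): customer_id=1 -> matches Pete
So 1 of 9 rows is dropped.

SQL:
SELECT a.product, b.name AS customer
FROM orders a
INNER JOIN customers b ON a.customer_id = b.id

Result:
product    | customer
-----------+---------
Keyboard   | Helen   
Mouse      | Mia     
Laptop     | Sam     
Headphones | Pete    
Router     | Sam     
Camera     | Quinn   
Charger    | Sam     
Lamp       | Pete    


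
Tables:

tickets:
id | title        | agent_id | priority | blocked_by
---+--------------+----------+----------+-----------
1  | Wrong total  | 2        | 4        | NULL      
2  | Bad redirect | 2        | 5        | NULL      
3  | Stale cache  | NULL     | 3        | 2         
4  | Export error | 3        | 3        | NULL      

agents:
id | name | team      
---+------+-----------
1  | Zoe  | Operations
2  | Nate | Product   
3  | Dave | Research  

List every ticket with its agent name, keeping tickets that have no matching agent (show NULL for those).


LEFT JOIN keeps every row from tickets (the left table); where agent_id has no match in agents, the agent columns become NULL. Walk through each ticket:
  - ticket 1 (Wrong total): agent_id=2 -> matches Nate
  - ticket 2 (Bad redirect): agent_id=2 -> matches Nate
  - ticket 3 (Stale cache): agent_id=NULL, no match -> kept with NULL
  - ticket 4 (Export error): agent_id=3 -> matches Dave
All 4 rows appear; 1 has NULL agent.

SQL:
SELECT a.title, b.name AS agent
FROM tickets a
LEFT JOIN agents b ON a.agent_id = b.id

Result:
title        | agent
-------------+------
Wrong total  | Nate 
Bad redirect | Nate 
Stale cache  | NULL 
Export error | Dave 


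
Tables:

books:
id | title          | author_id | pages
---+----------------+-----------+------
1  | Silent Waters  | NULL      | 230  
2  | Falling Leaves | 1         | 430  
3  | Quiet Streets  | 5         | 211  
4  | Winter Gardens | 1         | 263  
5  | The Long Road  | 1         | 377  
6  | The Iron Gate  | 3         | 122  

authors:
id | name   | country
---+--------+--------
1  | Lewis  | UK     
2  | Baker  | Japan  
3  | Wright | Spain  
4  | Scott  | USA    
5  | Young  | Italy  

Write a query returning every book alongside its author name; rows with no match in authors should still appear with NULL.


LEFT JOIN keeps every row from books (the left table); where author_id has no match in authors, the author columns become NULL. Walk through each book:
  - book 1 (Silent Waters): author_id=NULL, no match -> kept with NULL
  - book 2 (Falling Leaves): author_id=1 -> matches Lewis
  - book 3 (Quiet Streets): author_id=5 -> matches Young
  - book 4 (Winter Gardens): author_id=1 -> matches Lewis
  - book 5 (The Long Road): author_id=1 -> matches Lewis
  - book 6 (The Iron Gate): author_id=3 -> matches Wright
All 6 rows appear; 1 has NULL author.

SQL:
SELECT a.title, b.name AS author
FROM books a
LEFT JOIN authors b ON a.author_id = b.id

Result:
title          | author
---------------+-------
Silent Waters  | NULL  
Falling Leaves | Lewis 
Quiet Streets  | Young 
Winter Gardens | Lewis 
The Long Road  | Lewis 
The Iron Gate  | Wright


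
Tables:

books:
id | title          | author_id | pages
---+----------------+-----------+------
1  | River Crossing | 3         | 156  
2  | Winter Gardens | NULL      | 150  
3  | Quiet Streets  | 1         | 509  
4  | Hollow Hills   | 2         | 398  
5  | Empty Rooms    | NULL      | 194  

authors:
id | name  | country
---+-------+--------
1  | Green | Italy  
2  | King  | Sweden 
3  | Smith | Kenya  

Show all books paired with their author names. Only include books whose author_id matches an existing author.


INNER JOIN keeps only books rows whose author_id matches an id in authors. Walk through each book:
  - book 1 (River Crossing): author_id=3 -> matches Smith
  - book 2 (Winter Gardens): author_id=NULL, no match -> dropped
  - book 3 (Quiet Streets): author_id=1 -> matches Green
  - book 4 (Hollow Hills): author_id=2 -> matches King
  - book 5 (Empty Rooms): author_id=NULL, no match -> dropped
So 2 of 5 rows are dropped.

SQL:
SELECT a.title, b.name AS author
FROM books a
INNER JOIN authors b ON a.author_id = b.id

Result:
title          | author
---------------+-------
River Crossing | Smith 
Quiet Streets  | Green 
Hollow Hills   | King  


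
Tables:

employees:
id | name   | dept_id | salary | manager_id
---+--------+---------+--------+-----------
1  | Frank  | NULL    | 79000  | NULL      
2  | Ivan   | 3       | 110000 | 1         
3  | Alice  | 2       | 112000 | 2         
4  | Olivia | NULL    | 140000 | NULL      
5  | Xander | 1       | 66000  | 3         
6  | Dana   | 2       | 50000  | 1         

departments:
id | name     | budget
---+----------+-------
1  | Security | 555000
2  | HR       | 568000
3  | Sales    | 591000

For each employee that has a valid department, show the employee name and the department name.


INNER JOIN keeps only employees rows whose dept_id matches an id in departments. Walk through each employee:
  - employee 1 (Frank): dept_id=NULL, no match -> dropped
  - employee 2 (Ivan): dept_id=3 -> matches Sales
  - employee 3 (Alice): dept_id=2 -> matches HR
  - employee 4 (Olivia): dept_id=NULL, no match -> dropped
  - employee 5 (Xander): dept_id=1 -> matches Security
  - employee 6 (Dana): dept_id=2 -> matches HR
So 2 of 6 rows are dropped.

SQL:
SELECT a.name, b.name AS department
FROM employees a
INNER JOIN departments b ON a.dept_id = b.id

Result:
name   | department
-------+-----------
Ivan   | Sales     
Alice  | HR        
Xander | Security  
Dana   | HR        


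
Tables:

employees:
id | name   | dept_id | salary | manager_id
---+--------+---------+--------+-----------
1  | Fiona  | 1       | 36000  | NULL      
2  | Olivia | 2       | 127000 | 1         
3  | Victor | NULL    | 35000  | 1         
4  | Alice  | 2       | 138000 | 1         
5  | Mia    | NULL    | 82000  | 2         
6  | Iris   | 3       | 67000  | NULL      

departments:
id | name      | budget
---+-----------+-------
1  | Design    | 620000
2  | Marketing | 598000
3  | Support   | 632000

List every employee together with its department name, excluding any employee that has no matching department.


INNER JOIN keeps only employees rows whose dept_id matches an id in departments. Walk through each employee:
  - employee 1 (Fiona): dept_id=1 -> matches Design
  - employee 2 (Olivia): dept_id=2 -> matches Marketing
  - employee 3 (Victor): dept_id=NULL, no match -> dropped
  - employee 4 (Alice): dept_id=2 -> matches Marketing
  - employee 5 (Mia): dept_id=NULL, no match -> dropped
  - employee 6 (Iris): dept_id=3 -> matches Support
So 2 of 6 rows are dropped.

SQL:
SELECT a.name, b.name AS department
FROM employees a
INNER JOIN departments b ON a.dept_id = b.id

Result:
name   | department
-------+-----------
Fiona  | Design    
Olivia | Marketing 
Alice  | Marketing 
Iris   | Support   


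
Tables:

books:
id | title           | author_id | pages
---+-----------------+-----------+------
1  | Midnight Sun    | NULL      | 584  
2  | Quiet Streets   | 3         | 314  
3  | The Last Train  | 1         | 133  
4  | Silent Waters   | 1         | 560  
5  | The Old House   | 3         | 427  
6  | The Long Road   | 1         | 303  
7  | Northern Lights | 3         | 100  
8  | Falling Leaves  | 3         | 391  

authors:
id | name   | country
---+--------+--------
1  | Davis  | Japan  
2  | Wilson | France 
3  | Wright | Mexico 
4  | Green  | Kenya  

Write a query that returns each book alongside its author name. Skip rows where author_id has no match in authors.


INNER JOIN keeps only books rows whose author_id matches an id in authors. Walk through each book:
  - book 1 (Midnight Sun): author_id=NULL, no match -> dropped
  - book 2 (Quiet Streets): author_id=3 -> matches Wright
  - book 3 (The Last Train): author_id=1 -> matches Davis
  - book 4 (Silent Waters): author_id=1 -> matches Davis
  - book 5 (The Old House): author_id=3 -> matches Wright
  - book 6 (The Long Road): author_id=1 -> matches Davis
  - book 7 (Northern Lights): author_id=3 -> matches Wright
  - book 8 (Falling Leaves): author_id=3 -> matches Wright
So 1 of 8 rows is dropped.

SQL:
SELECT a.title, b.name AS author
FROM books a
INNER JOIN authors b ON a.author_id = b.id

Result:
title           | author
----------------+-------
Quiet Streets   | Wright
The Last Train  | Davis 
Silent Waters   | Davis 
The Old House   | Wright
The Long Road   | Davis 
Northern Lights | Wright
Falling Leaves  | Wright


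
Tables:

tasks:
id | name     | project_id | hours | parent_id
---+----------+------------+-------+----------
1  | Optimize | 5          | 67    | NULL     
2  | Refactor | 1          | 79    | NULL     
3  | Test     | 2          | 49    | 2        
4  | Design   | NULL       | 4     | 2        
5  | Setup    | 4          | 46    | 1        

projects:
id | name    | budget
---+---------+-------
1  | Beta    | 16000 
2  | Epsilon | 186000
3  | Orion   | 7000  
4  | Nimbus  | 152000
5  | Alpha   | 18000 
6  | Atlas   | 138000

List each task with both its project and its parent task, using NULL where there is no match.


Two LEFT JOINs from the same base table tasks: one to projects via project_id, one to tasks itself via parent_id. Both are LEFT so every task is preserved.
Match against projects:
  - task 1 (Optimize): project_id=5 -> matches Alpha
  - task 2 (Refactor): project_id=1 -> matches Beta
  - task 3 (Test): project_id=2 -> matches Epsilon
  - task 4 (Design): project_id=NULL, no match -> kept with NULL
  - task 5 (Setup): project_id=4 -> matches Nimbus
Match against tasks (self):
  - task 1 (Optimize): parent_id=NULL -> NULL
  - task 2 (Refactor): parent_id=NULL -> NULL
  - task 3 (Test): parent_id=2 -> Refactor
  - task 4 (Design): parent_id=2 -> Refactor
  - task 5 (Setup): parent_id=1 -> Optimize

SQL:
SELECT a.name, b.name AS project, c.name AS parent
FROM tasks a
LEFT JOIN projects b ON a.project_id = b.id
LEFT JOIN tasks c ON a.parent_id = c.id

Result:
name     | project | parent  
---------+---------+---------
Optimize | Alpha   | NULL    
Refactor | Beta    | NULL    
Test     | Epsilon | Refactor
Design   | NULL    | Refactor
Setup    | Nimbus  | Optimize


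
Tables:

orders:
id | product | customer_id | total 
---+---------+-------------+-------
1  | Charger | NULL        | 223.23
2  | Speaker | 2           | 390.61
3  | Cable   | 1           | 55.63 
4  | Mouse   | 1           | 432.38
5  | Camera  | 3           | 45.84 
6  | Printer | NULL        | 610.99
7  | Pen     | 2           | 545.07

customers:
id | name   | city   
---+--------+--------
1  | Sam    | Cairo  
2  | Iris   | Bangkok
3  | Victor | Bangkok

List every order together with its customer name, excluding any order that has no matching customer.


INNER JOIN keeps only orders rows whose customer_id matches an id in customers. Walk through each order:
  - order 1 (Charger): customer_id=NULL, no match -> dropped
  - order 2 (Speaker): customer_id=2 -> matches Iris
  - order 3 (Cable): customer_id=1 -> matches Sam
  - order 4 (Mouse): customer_id=1 -> matches Sam
  - order 5 (Camera): customer_id=3 -> matches Victor
  - order 6 (Printer): customer_id=NULL, no match -> dropped
  - order 7 (Pen): customer_id=2 -> matches Iris
So 2 of 7 rows are dropped.

SQL:
SELECT a.product, b.name AS customer
FROM orders a
INNER JOIN customers b ON a.customer_id = b.id

Result:
product | customer
--------+---------
Speaker | Iris    
Cable   | Sam     
Mouse   | Sam     
Camera  | Victor  
Pen     | Iris    


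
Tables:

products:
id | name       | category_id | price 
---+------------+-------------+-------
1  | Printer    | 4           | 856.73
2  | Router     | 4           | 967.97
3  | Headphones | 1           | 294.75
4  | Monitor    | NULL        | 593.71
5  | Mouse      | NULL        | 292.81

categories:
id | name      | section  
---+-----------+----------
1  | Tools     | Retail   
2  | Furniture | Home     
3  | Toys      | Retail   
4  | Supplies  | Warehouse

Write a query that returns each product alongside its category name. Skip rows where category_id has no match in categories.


INNER JOIN keeps only products rows whose category_id matches an id in categories. Walk through each product:
  - product 1 (Printer): category_id=4 -> matches Supplies
  - product 2 (Router): category_id=4 -> matches Supplies
  - product 3 (Headphones): category_id=1 -> matches Tools
  - product 4 (Monitor): category_id=NULL, no match -> dropped
  - product 5 (Mouse): category_id=NULL, no match -> dropped
So 2 of 5 rows are dropped.

SQL:
SELECT a.name, b.name AS category
FROM products a
INNER JOIN categories b ON a.category_id = b.id

Result:
name       | category
-----------+---------
Printer    | Supplies
Router     | Supplies
Headphones | Tools   


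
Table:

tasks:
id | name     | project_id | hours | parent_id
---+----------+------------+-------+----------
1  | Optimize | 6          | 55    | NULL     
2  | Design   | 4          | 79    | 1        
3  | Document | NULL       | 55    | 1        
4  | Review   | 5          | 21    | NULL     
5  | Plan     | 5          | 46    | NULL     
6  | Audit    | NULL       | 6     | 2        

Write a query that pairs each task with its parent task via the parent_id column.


This is a self-join: tasks is joined to a second copy of itself, matching each row's parent_id to another row's id. Use LEFT JOIN so rows with parent_id=NULL are kept.
  - task 1 (Optimize): parent_id=NULL -> NULL
  - task 2 (Design): parent_id=1 -> Optimize
  - task 3 (Document): parent_id=1 -> Optimize
  - task 4 (Review): parent_id=NULL -> NULL
  - task 5 (Plan): parent_id=NULL -> NULL
  - task 6 (Audit): parent_id=2 -> Design

SQL:
SELECT a.name AS item, b.name AS parent
FROM tasks a
LEFT JOIN tasks b ON a.parent_id = b.id

Result:
item     | parent  
---------+---------
Optimize | NULL    
Design   | Optimize
Document | Optimize
Review   | NULL    
Plan     | NULL    
Audit    | Design  


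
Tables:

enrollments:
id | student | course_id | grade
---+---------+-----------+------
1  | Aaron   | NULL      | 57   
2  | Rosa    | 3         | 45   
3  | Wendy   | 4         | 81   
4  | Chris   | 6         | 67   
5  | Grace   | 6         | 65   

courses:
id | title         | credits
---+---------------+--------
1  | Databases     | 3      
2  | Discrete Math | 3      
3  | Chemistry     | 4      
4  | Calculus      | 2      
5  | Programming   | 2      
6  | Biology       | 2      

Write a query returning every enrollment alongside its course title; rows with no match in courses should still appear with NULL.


LEFT JOIN keeps every row from enrollments (the left table); where course_id has no match in courses, the course columns become NULL. Walk through each enrollment:
  - enrollment 1 (Aaron): course_id=NULL, no match -> kept with NULL
  - enrollment 2 (Rosa): course_id=3 -> matches Chemistry
  - enrollment 3 (Wendy): course_id=4 -> matches Calculus
  - enrollment 4 (Chris): course_id=6 -> matches Biology
  - enrollment 5 (Grace): course_id=6 -> matches Biology
All 5 rows appear; 1 has NULL course.

SQL:
SELECT a.student, b.title AS course
FROM enrollments a
LEFT JOIN courses b ON a.course_id = b.id

Result:
student | course   
--------+----------
Aaron   | NULL     
Rosa    | Chemistry
Wendy   | Calculus 
Chris   | Biology  
Grace   | Biology  


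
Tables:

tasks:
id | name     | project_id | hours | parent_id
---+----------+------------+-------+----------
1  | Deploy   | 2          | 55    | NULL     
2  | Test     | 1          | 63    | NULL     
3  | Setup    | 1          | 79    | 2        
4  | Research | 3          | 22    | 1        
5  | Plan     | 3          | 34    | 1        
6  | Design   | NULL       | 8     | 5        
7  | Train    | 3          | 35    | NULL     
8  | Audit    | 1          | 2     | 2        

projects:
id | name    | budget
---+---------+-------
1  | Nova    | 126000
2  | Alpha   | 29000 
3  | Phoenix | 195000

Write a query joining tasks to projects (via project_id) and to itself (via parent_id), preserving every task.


Two LEFT JOINs from the same base table tasks: one to projects via project_id, one to tasks itself via parent_id. Both are LEFT so every task is preserved.
Match against projects:
  - task 1 (Deploy): project_id=2 -> matches Alpha
  - task 2 (Test): project_id=1 -> matches Nova
  - task 3 (Setup): project_id=1 -> matches Nova
  - task 4 (Research): project_id=3 -> matches Phoenix
  - task 5 (Plan): project_id=3 -> matches Phoenix
  - task 6 (Design): project_id=NULL, no match -> kept with NULL
  - task 7 (Train): project_id=3 -> matches Phoenix
  - task 8 (Audit): project_id=1 -> matches Nova
Match against tasks (self):
  - task 1 (Deploy): parent_id=NULL -> NULL
  - task 2 (Test): parent_id=NULL -> NULL
  - task 3 (Setup): parent_id=2 -> Test
  - task 4 (Research): parent_id=1 -> Deploy
  - task 5 (Plan): parent_id=1 -> Deploy
  - task 6 (Design): parent_id=5 -> Plan
  - task 7 (Train): parent_id=NULL -> NULL
  - task 8 (Audit): parent_id=2 -> Test

SQL:
SELECT a.name, b.name AS project, c.name AS parent
FROM tasks a
LEFT JOIN projects b ON a.project_id = b.id
LEFT JOIN tasks c ON a.parent_id = c.id

Result:
name     | project | parent
---------+---------+-------
Deploy   | Alpha   | NULL  
Test     | Nova    | NULL  
Setup    | Nova    | Test  
Research | Phoenix | Deploy
Plan     | Phoenix | Deploy
Design   | NULL    | Plan  
Train    | Phoenix | NULL  
Audit    | Nova    | Test  


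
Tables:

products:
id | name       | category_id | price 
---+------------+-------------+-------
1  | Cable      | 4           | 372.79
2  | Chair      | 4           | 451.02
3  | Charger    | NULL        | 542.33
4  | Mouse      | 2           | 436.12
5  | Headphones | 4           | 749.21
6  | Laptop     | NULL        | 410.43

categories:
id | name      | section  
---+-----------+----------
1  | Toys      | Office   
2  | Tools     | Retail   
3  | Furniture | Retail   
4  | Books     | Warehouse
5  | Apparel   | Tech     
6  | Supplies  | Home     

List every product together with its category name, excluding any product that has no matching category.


INNER JOIN keeps only products rows whose category_id matches an id in categories. Walk through each product:
  - product 1 (Cable): category_id=4 -> matches Books
  - product 2 (Chair): category_id=4 -> matches Books
  - product 3 (Charger): category_id=NULL, no match -> dropped
  - product 4 (Mouse): category_id=2 -> matches Tools
  - product 5 (Headphones): category_id=4 -> matches Books
  - product 6 (Laptop): category_id=NULL, no match -> dropped
So 2 of 6 rows are dropped.

SQL:
SELECT a.name, b.name AS category
FROM products a
INNER JOIN categories b ON a.category_id = b.id

Result:
name       | category
-----------+---------
Cable      | Books   
Chair      | Books   
Mouse      | Tools   
Headphones | Books   


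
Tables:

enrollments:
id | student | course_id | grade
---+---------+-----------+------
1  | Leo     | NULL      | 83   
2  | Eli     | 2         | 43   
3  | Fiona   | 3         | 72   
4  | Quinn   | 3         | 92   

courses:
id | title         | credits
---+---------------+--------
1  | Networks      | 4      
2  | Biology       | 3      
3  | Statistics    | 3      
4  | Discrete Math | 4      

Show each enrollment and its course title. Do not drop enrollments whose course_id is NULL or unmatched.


LEFT JOIN keeps every row from enrollments (the left table); where course_id has no match in courses, the course columns become NULL. Walk through each enrollment:
  - enrollment 1 (Leo): course_id=NULL, no match -> kept with NULL
  - enrollment 2 (Eli): course_id=2 -> matches Biology
  - enrollment 3 (Fiona): course_id=3 -> matches Statistics
  - enrollment 4 (Quinn): course_id=3 -> matches Statistics
All 4 rows appear; 1 has NULL course.

SQL:
SELECT a.student, b.title AS course
FROM enrollments a
LEFT JOIN courses b ON a.course_id = b.id

Result:
student | course    
--------+-----------
Leo     | NULL      
Eli     | Biology   
Fiona   | Statistics
Quinn   | Statistics


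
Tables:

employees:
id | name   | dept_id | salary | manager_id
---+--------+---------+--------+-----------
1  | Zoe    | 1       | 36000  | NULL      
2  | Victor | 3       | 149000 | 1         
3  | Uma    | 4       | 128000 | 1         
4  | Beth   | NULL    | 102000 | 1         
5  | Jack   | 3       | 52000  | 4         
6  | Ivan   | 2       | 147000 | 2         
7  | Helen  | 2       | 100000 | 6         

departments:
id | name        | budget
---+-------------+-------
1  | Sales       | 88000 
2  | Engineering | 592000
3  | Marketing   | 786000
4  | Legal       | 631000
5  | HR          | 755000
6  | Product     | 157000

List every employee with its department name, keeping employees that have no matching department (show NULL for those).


LEFT JOIN keeps every row from employees (the left table); where dept_id has no match in departments, the department columns become NULL. Walk through each employee:
  - employee 1 (Zoe): dept_id=1 -> matches Sales
  - employee 2 (Victor): dept_id=3 -> matches Marketing
  - employee 3 (Uma): dept_id=4 -> matches Legal
  - employee 4 (Beth): dept_id=NULL, no match -> kept with NULL
  - employee 5 (Jack): dept_id=3 -> matches Marketing
  - employee 6 (Ivan): dept_id=2 -> matches Engineering
  - employee 7 (Helen): dept_id=2 -> matches Engineering
All 7 rows appear; 1 has NULL department.

SQL:
SELECT a.name, b.name AS department
FROM employees a
LEFT JOIN departments b ON a.dept_id = b.id

Result:
name   | department 
-------+------------
Zoe    | Sales      
Victor | Marketing  
Uma    | Legal      
Beth   | NULL       
Jack   | Marketing  
Ivan   | Engineering
Helen  | Engineering


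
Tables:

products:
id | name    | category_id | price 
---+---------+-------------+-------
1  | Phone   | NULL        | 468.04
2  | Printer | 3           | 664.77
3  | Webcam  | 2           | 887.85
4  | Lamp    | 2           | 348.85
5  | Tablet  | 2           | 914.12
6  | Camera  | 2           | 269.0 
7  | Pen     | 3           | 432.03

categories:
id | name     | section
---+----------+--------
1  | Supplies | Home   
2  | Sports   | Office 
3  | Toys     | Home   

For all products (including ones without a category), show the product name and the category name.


LEFT JOIN keeps every row from products (the left table); where category_id has no match in categories, the category columns become NULL. Walk through each product:
  - product 1 (Phone): category_id=NULL, no match -> kept with NULL
  - product 2 (Printer): category_id=3 -> matches Toys
  - product 3 (Webcam): category_id=2 -> matches Sports
  - product 4 (Lamp): category_id=2 -> matches Sports
  - product 5 (Tablet): category_id=2 -> matches Sports
  - product 6 (Camera): category_id=2 -> matches Sports
  - product 7 (Pen): category_id=3 -> matches Toys
All 7 rows appear; 1 has NULL category.

SQL:
SELECT a.name, b.name AS category
FROM products a
LEFT JOIN categories b ON a.category_id = b.id

Result:
name    | category
--------+---------
Phone   | NULL    
Printer | Toys    
Webcam  | Sports  
Lamp    | Sports  
Tablet  | Sports  
Camera  | Sports  
Pen     | Toys    


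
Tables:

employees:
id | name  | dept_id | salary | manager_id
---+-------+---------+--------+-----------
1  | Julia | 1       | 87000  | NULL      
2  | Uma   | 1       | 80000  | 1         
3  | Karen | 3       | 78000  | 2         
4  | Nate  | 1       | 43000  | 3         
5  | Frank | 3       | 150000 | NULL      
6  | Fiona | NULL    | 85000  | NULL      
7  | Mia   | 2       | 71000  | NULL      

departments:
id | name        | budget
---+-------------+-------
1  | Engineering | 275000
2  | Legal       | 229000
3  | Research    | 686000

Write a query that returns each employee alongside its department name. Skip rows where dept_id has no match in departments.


INNER JOIN keeps only employees rows whose dept_id matches an id in departments. Walk through each employee:
  - employee 1 (Julia): dept_id=1 -> matches Engineering
  - employee 2 (Uma): dept_id=1 -> matches Engineering
  - employee 3 (Karen): dept_id=3 -> matches Research
  - employee 4 (Nate): dept_id=1 -> matches Engineering
  - employee 5 (Frank): dept_id=3 -> matches Research
  - employee 6 (Fiona): dept_id=NULL, no match -> dropped
  - employee 7 (Mia): dept_id=2 -> matches Legal
So 1 of 7 rows is dropped.

SQL:
SELECT a.name, b.name AS department
FROM employees a
INNER JOIN departments b ON a.dept_id = b.id

Result:
name  | department 
------+------------
Julia | Engineering
Uma   | Engineering
Karen | Research   
Nate  | Engineering
Frank | Research   
Mia   | Legal      


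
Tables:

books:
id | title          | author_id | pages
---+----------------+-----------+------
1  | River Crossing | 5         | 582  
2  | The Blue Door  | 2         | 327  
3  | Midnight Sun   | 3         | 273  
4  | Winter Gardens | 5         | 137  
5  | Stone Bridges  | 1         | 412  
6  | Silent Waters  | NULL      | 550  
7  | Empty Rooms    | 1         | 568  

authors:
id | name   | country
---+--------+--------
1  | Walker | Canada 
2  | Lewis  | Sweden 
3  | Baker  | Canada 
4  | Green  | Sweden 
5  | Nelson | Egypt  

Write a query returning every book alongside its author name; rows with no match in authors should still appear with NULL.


LEFT JOIN keeps every row from books (the left table); where author_id has no match in authors, the author columns become NULL. Walk through each book:
  - book 1 (River Crossing): author_id=5 -> matches Nelson
  - book 2 (The Blue Door): author_id=2 -> matches Lewis
  - book 3 (Midnight Sun): author_id=3 -> matches Baker
  - book 4 (Winter Gardens): author_id=5 -> matches Nelson
  - book 5 (Stone Bridges): author_id=1 -> matches Walker
  - book 6 (Silent Waters): author_id=NULL, no match -> kept with NULL
  - book 7 (Empty Rooms): author_id=1 -> matches Walker
All 7 rows appear; 1 has NULL author.

SQL:
SELECT a.title, b.name AS author
FROM books a
LEFT JOIN authors b ON a.author_id = b.id

Result:
title          | author
---------------+-------
River Crossing | Nelson
The Blue Door  | Lewis 
Midnight Sun   | Baker 
Winter Gardens | Nelson
Stone Bridges  | Walker
Silent Waters  | NULL  
Empty Rooms    | Walker


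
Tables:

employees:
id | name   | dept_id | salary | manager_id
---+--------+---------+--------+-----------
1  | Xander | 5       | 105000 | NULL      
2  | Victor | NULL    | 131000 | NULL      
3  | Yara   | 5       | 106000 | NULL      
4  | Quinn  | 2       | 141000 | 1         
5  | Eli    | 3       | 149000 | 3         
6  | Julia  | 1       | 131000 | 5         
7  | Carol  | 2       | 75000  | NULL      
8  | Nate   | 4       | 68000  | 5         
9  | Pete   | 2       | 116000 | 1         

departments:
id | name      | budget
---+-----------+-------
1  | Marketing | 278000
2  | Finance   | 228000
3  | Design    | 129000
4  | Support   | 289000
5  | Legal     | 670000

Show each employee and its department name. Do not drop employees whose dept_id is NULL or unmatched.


LEFT JOIN keeps every row from employees (the left table); where dept_id has no match in departments, the department columns become NULL. Walk through each employee:
  - employee 1 (Xander): dept_id=5 -> matches Legal
  - employee 2 (Victor): dept_id=NULL, no match -> kept with NULL
  - employee 3 (Yara): dept_id=5 -> matches Legal
  - employee 4 (Quinn): dept_id=2 -> matches Finance
  - employee 5 (Eli): dept_id=3 -> matches Design
  - employee 6 (Julia): dept_id=1 -> matches Marketing
  - employee 7 (Carol): dept_id=2 -> matches Finance
  - employee 8 (Nate): dept_id=4 -> matches Support
  - employee 9 (Pete): dept_id=2 -> matches Finance
All 9 rows appear; 1 has NULL department.

SQL:
SELECT a.name, b.name AS department
FROM employees a
LEFT JOIN departments b ON a.dept_id = b.id

Result:
name   | department
-------+-----------
Xander | Legal     
Victor | NULL      
Yara   | Legal     
Quinn  | Finance   
Eli    | Design    
Julia  | Marketing 
Carol  | Finance   
Nate   | Support   
Pete   | Finance   


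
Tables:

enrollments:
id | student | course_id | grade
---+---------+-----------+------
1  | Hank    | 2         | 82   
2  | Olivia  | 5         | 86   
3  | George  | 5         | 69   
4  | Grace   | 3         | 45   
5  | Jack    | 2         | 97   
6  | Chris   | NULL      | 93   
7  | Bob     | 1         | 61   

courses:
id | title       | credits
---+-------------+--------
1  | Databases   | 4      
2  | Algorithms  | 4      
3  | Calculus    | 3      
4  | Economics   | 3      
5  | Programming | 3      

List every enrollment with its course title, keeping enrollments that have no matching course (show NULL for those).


LEFT JOIN keeps every row from enrollments (the left table); where course_id has no match in courses, the course columns become NULL. Walk through each enrollment:
  - enrollment 1 (Hank): course_id=2 -> matches Algorithms
  - enrollment 2 (Olivia): course_id=5 -> matches Programming
  - enrollment 3 (George): course_id=5 -> matches Programming
  - enrollment 4 (Grace): course_id=3 -> matches Calculus
  - enrollment 5 (Jack): course_id=2 -> matches Algorithms
  - enrollment 6 (Chris): course_id=NULL, no match -> kept with NULL
  - enrollment 7 (Bob): course_id=1 -> matches Databases
All 7 rows appear; 1 has NULL course.

SQL:
SELECT a.student, b.title AS course
FROM enrollments a
LEFT JOIN courses b ON a.course_id = b.id

Result:
student | course     
--------+------------
Hank    | Algorithms 
Olivia  | Programming
George  | Programming
Grace   | Calculus   
Jack    | Algorithms 
Chris   | NULL       
Bob     | Databases  


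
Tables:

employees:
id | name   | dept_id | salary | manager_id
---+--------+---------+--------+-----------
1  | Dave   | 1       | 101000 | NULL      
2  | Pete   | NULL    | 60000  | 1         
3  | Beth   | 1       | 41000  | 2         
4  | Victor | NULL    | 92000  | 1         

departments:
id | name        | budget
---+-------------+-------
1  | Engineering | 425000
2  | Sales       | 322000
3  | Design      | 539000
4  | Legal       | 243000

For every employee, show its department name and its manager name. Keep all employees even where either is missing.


Two LEFT JOINs from the same base table employees: one to departments via dept_id, one to employees itself via manager_id. Both are LEFT so every employee is preserved.
Match against departments:
  - employee 1 (Dave): dept_id=1 -> matches Engineering
  - employee 2 (Pete): dept_id=NULL, no match -> kept with NULL
  - employee 3 (Beth): dept_id=1 -> matches Engineering
  - employee 4 (Victor): dept_id=NULL, no match -> kept with NULL
Match against employees (self):
  - employee 1 (Dave): manager_id=NULL -> NULL
  - employee 2 (Pete): manager_id=1 -> Dave
  - employee 3 (Beth): manager_id=2 -> Pete
  - employee 4 (Victor): manager_id=1 -> Dave

SQL:
SELECT a.name, b.name AS department, c.name AS manager
FROM employees a
LEFT JOIN departments b ON a.dept_id = b.id
LEFT JOIN employees c ON a.manager_id = c.id

Result:
name   | department  | manager
-------+-------------+--------
Dave   | Engineering | NULL   
Pete   | NULL        | Dave   
Beth   | Engineering | Pete   
Victor | NULL        | Dave   
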